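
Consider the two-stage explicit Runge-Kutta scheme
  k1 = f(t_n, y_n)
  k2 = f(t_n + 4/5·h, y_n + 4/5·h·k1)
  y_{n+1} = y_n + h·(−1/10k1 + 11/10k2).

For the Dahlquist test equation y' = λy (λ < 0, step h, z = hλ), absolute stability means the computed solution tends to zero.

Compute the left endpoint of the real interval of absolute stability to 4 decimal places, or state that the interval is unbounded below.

Set f=λy, z=hλ:
  k1=λy_n ⇒ h·k1=z·y_n;  k2=λ(1+4/5z)y_n ⇒ h·k2=z(1+4/5z)y_n
  y_{n+1}/y_n = 1 − 1/10z + 11/10z(1+4/5z) = 1 + z + 22/25z²
  Hence R(z) = 1 + z + 22/25z².

Solve |R(x)|<1 on ℝ⁻.
x=-0.49: |R|=0.7213
R=1: x+22/25x²=0 ⇒ x=−25/22=-1.1364; min R=1−1/(4·22/25)=0.7159>−1
Confirm numerically:
  x=-1.073: |R|=0.94017 <1
  x=-0.887: |R|=0.80536 <1
  x=-0.652: |R|=0.72209 <1
  x=-1.464: |R|=1.42210 >1
  x=-1.240: |R|=1.11309 >1
Interval (-1.1364, 0).

left endpoint -1.1364.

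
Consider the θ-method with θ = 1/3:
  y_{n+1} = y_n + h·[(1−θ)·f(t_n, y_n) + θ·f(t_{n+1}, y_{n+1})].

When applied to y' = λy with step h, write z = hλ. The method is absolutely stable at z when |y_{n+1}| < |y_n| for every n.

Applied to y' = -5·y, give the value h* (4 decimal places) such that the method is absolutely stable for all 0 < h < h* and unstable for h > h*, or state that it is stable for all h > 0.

Set f=λy, z=hλ:
  y_{n+1} = y_n + z·[2/3·y_n + 1/3·y_{n+1}] ⇒ (1 − 1/3z)y_{n+1} = (1 + 2/3z)y_n
  Hence R(z) = (1 + 2/3z)/(1 − 1/3z).

Boundary: |R(x)|=1, x<0.
x=-0.94: |R|=0.2843
R=−1: 1+2/3x = −1+1/3x ⇒ -1/3x=2 ⇒ x=2/(-1/3)=-6.0000
Confirm numerically:
  x=-4.158: |R|=0.74267 <1
  x=-3.821: |R|=0.68055 <1
  x=-3.330: |R|=0.57820 <1
  x=-3.284: |R|=0.56779 <1
  x=-6.146: |R|=1.01596 >1
  x=-6.136: |R|=1.01489 >1
Interval (-6.0000, 0).

(-6.0000,0); λ=-5 ⇒ h* = (6)/5 = 1.2000.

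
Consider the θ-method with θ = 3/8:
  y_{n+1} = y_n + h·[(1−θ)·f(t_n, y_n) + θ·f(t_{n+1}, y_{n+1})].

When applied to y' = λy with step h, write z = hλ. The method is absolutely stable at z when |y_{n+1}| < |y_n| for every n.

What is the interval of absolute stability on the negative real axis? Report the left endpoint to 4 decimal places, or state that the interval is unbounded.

Test eqn y'=λy, z=hλ:
  y_{n+1} = y_n + z·[5/8·y_n + 3/8·y_{n+1}] ⇒ (1 − 3/8z)y_{n+1} = (1 + 5/8z)y_n
  R(z) = (1 + 5/8z)/(1 − 3/8z).

Solve |R(x)|<1 on ℝ⁻.
x=-0.96: |R|=0.2941
R=−1: 1+5/8x = −1+3/8x ⇒ -1/4x=2 ⇒ x=2/(-1/4)=-8.0000
Confirm numerically:
  x=-5.426: |R|=0.78796 <1
  x=-4.984: |R|=0.73719 <1
  x=-3.741: |R|=0.55688 <1
  x=-8.392: |R|=1.02363 >1
  x=-8.327: |R|=1.01983 >1
Stable set (-8.0000, 0).

z∈(-8.0000,0).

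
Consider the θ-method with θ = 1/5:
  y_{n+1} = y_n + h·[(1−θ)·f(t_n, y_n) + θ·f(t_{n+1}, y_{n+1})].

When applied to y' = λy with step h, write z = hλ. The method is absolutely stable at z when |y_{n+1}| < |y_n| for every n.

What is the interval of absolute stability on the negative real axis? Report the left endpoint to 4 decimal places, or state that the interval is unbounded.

On y'=λy, z=hλ:
  y_{n+1} = y_n + z·[4/5·y_n + 1/5·y_{n+1}] ⇒ (1 − 1/5z)y_{n+1} = (1 + 4/5z)y_n
  so R(z) = (1 + 4/5z)/(1 − 1/5z).

Boundary: |R(x)|=1, x<0.
x=-1.77: |R|=0.3072
R=−1: 1+4/5x = −1+1/5x ⇒ -3/5x=2 ⇒ x=2/(-3/5)=-3.3333
Confirm numerically:
  x=-3.013: |R|=0.88007 <1
  x=-1.845: |R|=0.34770 <1
  x=-1.520: |R|=0.16564 <1
  x=-3.777: |R|=1.15165 >1
  x=-3.545: |R|=1.07431 >1
  x=-3.514: |R|=1.06366 >1
Interval (-3.3333, 0).

(-3.3333, 0).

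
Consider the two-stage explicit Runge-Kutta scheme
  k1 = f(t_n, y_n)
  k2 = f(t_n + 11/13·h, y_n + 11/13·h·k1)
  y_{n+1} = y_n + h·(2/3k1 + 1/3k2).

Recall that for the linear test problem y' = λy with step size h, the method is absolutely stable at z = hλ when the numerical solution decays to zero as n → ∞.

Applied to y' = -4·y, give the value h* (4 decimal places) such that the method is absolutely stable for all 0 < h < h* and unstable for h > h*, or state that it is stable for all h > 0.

(-3.5455,0); λ=-4 ⇒ h* = (39/11)/4 = 0.8864.

Test eqn y'=λy, z=hλ:
  k1=λy_n ⇒ h·k1=z·y_n;  k2=λ(1+11/13z)y_n ⇒ h·k2=z(1+11/13z)y_n
  y_{n+1}/y_n = 1 + 2/3z + 1/3z(1+11/13z) = 1 + z + 11/39z²
  ⇒ R(z) = 1 + z + 11/39z².

Need |R(x)|<1, x<0.
x=-0.8: |R|=0.3805
R=1: x+11/39x²=0 ⇒ x=−39/11=-3.5455; min R=1−1/(4·11/39)=0.1136>−1
Confirm numerically:
  x=-1.963: |R|=0.12385 <1
  x=-1.787: |R|=0.11369 <1
  x=-1.561: |R|=0.12628 <1
  x=-4.074: |R|=1.60734 >1
  x=-4.042: |R|=1.56609 >1
  x=-3.775: |R|=1.24441 >1
So |R|<1 on (-3.5455, 0).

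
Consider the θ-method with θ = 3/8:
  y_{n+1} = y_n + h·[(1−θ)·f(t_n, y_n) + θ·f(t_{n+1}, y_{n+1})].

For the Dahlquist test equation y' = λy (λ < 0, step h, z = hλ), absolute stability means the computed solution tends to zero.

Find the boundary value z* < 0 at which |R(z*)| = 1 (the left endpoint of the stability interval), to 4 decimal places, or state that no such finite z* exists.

left endpoint -8.0000.

With y'=λy (z=hλ):
  y_{n+1} = y_n + z·[5/8·y_n + 3/8·y_{n+1}] ⇒ (1 − 3/8z)y_{n+1} = (1 + 5/8z)y_n
  so R(z) = (1 + 5/8z)/(1 − 3/8z).

Need |R(x)|<1, x<0.
x=-0.57: |R|=0.5304
R=−1: 1+5/8x = −1+3/8x ⇒ -1/4x=2 ⇒ x=2/(-1/4)=-8.0000
Confirm numerically:
  x=-5.464: |R|=0.79206 <1
  x=-3.912: |R|=0.58573 <1
  x=-3.458: |R|=0.50561 <1
  x=-3.210: |R|=0.45661 <1
  x=-8.574: |R|=1.03404 >1
  x=-8.487: |R|=1.02911 >1
  x=-8.134: |R|=1.00827 >1
Stable set (-8.0000, 0).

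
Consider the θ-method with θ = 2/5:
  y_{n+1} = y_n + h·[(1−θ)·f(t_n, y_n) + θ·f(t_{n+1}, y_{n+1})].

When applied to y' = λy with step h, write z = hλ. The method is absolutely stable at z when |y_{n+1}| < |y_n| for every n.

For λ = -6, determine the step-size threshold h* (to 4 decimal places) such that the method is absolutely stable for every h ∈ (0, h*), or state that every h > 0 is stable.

Test eqn y'=λy, z=hλ:
  y_{n+1} = y_n + z·[3/5·y_n + 2/5·y_{n+1}] ⇒ (1 − 2/5z)y_{n+1} = (1 + 3/5z)y_n
  ⇒ R(z) = (1 + 3/5z)/(1 − 2/5z).

Need |R(x)|<1, x<0.
x=-1.22: |R|=0.1801
R=−1: 1+3/5x = −1+2/5x ⇒ -1/5x=2 ⇒ x=2/(-1/5)=-10.0000
Confirm numerically:
  x=-9.005: |R|=0.95676 <1
  x=-5.927: |R|=0.75834 <1
  x=-5.681: |R|=0.73603 <1
  x=-4.393: |R|=0.59328 <1
  x=-10.594: |R|=1.02268 >1
  x=-10.204: |R|=1.00803 >1
So |R|<1 on (-10.0000, 0).

(-10.0000,0); λ=-6 ⇒ h* = (10)/6 = 1.6667.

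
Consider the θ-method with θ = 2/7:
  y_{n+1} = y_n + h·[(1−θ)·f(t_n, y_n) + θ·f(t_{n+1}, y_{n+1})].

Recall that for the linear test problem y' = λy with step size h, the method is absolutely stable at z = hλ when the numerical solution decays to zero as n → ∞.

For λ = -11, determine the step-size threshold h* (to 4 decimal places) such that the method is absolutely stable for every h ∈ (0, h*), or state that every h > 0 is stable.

On y'=λy, z=hλ:
  y_{n+1} = y_n + z·[5/7·y_n + 2/7·y_{n+1}] ⇒ (1 − 2/7z)y_{n+1} = (1 + 5/7z)y_n
  so R(z) = (1 + 5/7z)/(1 − 2/7z).

Solve |R(x)|<1 on ℝ⁻.
x=-1.67: |R|=0.1306
R=−1: 1+5/7x = −1+2/7x ⇒ -3/7x=2 ⇒ x=2/(-3/7)=-4.6667
Confirm numerically:
  x=-4.565: |R|=0.98109 <1
  x=-4.388: |R|=0.94701 <1
  x=-2.805: |R|=0.55710 <1
  x=-2.196: |R|=0.34937 <1
  x=-5.155: |R|=1.08463 >1
  x=-5.138: |R|=1.08185 >1
Interval (-4.6667, 0).

(-4.6667,0); λ=-11 ⇒ h* = (14/3)/11 = 0.4242.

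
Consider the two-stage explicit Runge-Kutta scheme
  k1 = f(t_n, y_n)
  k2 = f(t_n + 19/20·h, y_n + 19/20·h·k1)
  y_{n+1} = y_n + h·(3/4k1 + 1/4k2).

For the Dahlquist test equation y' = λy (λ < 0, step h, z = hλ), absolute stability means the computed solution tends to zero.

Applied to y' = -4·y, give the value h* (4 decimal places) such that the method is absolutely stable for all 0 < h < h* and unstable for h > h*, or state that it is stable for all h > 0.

On y'=λy, z=hλ:
  k1=λy_n ⇒ h·k1=z·y_n;  k2=λ(1+19/20z)y_n ⇒ h·k2=z(1+19/20z)y_n
  y_{n+1}/y_n = 1 + 3/4z + 1/4z(1+19/20z) = 1 + z + 19/80z²
  Hence R(z) = 1 + z + 19/80z².

Solve |R(x)|<1 on ℝ⁻.
x=-0.88: |R|=0.3039
R=1: x+19/80x²=0 ⇒ x=−80/19=-4.2105; min R=1−1/(4·19/80)=-0.0526>−1
Confirm numerically:
  x=-2.942: |R|=0.11365 <1
  x=-2.494: |R|=0.01674 <1
  x=-2.238: |R|=0.04845 <1
  x=-4.718: |R|=1.56864 >1
  x=-4.689: |R|=1.53285 >1
  x=-4.402: |R|=1.20018 >1
Stable set (-4.2105, 0).

(-4.2105,0); λ=-4 ⇒ h* = (80/19)/4 = 1.0526.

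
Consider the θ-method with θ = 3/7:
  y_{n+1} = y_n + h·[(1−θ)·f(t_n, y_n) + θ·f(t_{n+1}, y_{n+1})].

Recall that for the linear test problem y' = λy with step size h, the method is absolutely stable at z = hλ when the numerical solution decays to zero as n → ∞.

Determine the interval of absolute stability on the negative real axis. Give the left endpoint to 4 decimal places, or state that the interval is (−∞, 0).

z∈(-14.0000,0).

On y'=λy, z=hλ:
  y_{n+1} = y_n + z·[4/7·y_n + 3/7·y_{n+1}] ⇒ (1 − 3/7z)y_{n+1} = (1 + 4/7z)y_n
  Hence R(z) = (1 + 4/7z)/(1 − 3/7z).

Solve |R(x)|<1 on ℝ⁻.
x=-1.28: |R|=0.1734
R=−1: 1+4/7x = −1+3/7x ⇒ -1/7x=2 ⇒ x=2/(-1/7)=-14.0000
Confirm numerically:
  x=-12.605: |R|=0.96887 <1
  x=-11.757: |R|=0.94694 <1
  x=-10.966: |R|=0.92396 <1
  x=-9.740: |R|=0.88239 <1
  x=-14.402: |R|=1.00801 >1
  x=-14.148: |R|=1.00299 >1
Stable set (-14.0000, 0).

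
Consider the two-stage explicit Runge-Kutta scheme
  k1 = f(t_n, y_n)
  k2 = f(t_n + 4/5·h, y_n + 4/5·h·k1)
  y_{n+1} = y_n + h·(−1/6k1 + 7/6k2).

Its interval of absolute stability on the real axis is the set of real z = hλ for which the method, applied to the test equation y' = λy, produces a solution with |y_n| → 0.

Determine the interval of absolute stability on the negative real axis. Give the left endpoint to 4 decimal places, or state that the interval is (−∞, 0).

Test eqn y'=λy, z=hλ:
  k1=λy_n ⇒ h·k1=z·y_n;  k2=λ(1+4/5z)y_n ⇒ h·k2=z(1+4/5z)y_n
  y_{n+1}/y_n = 1 − 1/6z + 7/6z(1+4/5z) = 1 + z + 14/15z²
  ⇒ R(z) = 1 + z + 14/15z².

Find x<0 with |R(x)|<1.
x=-1.52: |R|=1.6364
R=1: x+14/15x²=0 ⇒ x=−15/14=-1.0714; min R=1−1/(4·14/15)=0.7321>−1
Confirm numerically:
  x=-1.051: |R|=0.97996 <1
  x=-0.687: |R|=0.75350 <1
  x=-0.599: |R|=0.73588 <1
  x=-0.597: |R|=0.73565 <1
  x=-1.470: |R|=1.54684 >1
  x=-1.216: |R|=1.16408 >1
  x=-1.122: |R|=1.05296 >1
So |R|<1 on (-1.0714, 0).

z∈(-1.0714,0).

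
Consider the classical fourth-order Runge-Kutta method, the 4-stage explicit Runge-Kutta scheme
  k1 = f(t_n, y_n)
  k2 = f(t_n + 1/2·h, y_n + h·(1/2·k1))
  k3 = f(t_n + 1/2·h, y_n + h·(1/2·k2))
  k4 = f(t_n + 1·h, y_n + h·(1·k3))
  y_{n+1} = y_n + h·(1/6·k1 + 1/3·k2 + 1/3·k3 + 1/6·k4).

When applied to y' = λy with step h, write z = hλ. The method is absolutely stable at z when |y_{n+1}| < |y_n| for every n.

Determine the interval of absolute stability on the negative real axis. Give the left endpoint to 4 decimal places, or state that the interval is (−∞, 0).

Set f=λy, z=hλ:
  order 4, 4-stage ⇒ R(z)=1+z+z^2/2+z^3/6+z^4/24
  (e.g. R(-1.4)=0.28273, |R|=0.28273)

Boundary: |R(x)|=1, x<0.
x=-1.4: |R|=0.2827
|R(-2.83)|=1.0695 |R(-2.63)|=0.7900 |R(-1.4)|=0.2827
Bisect:
  x_lo=-3.4998 |R|=2.7311  x_hi=-0.3091 |R|=0.7341
  mid=-1.90447 |R|=0.30591 →hi
  mid=-2.70215 |R|=0.88171 →hi
  mid=-3.10098 |R|=1.59006 →lo
  mid=-2.90157 |R|=1.18993 →lo
  mid=-2.80186 |R|=1.02526 →lo
  mid=-2.75200 |R|=0.95096 →hi
  mid=-2.77693 |R|=0.98746 →hi
  ...
  [-2.78530,-2.78511] ⇒ x*=-2.7853
So |R|<1 on (-2.7853, 0).

(-2.7853, 0).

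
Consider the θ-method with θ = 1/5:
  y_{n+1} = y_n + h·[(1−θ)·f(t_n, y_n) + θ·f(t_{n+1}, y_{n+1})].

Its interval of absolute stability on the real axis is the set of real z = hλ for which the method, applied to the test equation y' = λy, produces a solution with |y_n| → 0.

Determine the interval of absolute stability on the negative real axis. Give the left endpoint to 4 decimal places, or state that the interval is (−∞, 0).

Set f=λy, z=hλ:
  y_{n+1} = y_n + z·[4/5·y_n + 1/5·y_{n+1}] ⇒ (1 − 1/5z)y_{n+1} = (1 + 4/5z)y_n
  R(z) = (1 + 4/5z)/(1 − 1/5z).

Find x<0 with |R(x)|<1.
x=-1.47: |R|=0.1360
R=−1: 1+4/5x = −1+1/5x ⇒ -3/5x=2 ⇒ x=2/(-3/5)=-3.3333
Confirm numerically:
  x=-3.312: |R|=0.99230 <1
  x=-2.697: |R|=0.75198 <1
  x=-2.620: |R|=0.71916 <1
  x=-1.438: |R|=0.11681 <1
  x=-3.527: |R|=1.06814 >1
  x=-3.501: |R|=1.05917 >1
  x=-3.423: |R|=1.03194 >1
So |R|<1 on (-3.3333, 0).

z∈(-3.3333,0).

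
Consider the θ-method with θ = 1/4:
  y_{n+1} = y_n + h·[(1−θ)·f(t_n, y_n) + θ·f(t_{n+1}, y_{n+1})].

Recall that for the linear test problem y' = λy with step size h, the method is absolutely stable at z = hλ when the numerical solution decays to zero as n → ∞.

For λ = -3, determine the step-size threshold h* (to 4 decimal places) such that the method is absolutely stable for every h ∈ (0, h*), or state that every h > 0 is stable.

(-4.0000,0); λ=-3 ⇒ h* = (4)/3 = 1.3333.

With y'=λy (z=hλ):
  y_{n+1} = y_n + z·[3/4·y_n + 1/4·y_{n+1}] ⇒ (1 − 1/4z)y_{n+1} = (1 + 3/4z)y_n
  R(z) = (1 + 3/4z)/(1 − 1/4z).

Boundary: |R(x)|=1, x<0.
x=-1.32: |R|=0.0075
R=−1: 1+3/4x = −1+1/4x ⇒ -1/2x=2 ⇒ x=2/(-1/2)=-4.0000
Confirm numerically:
  x=-2.731: |R|=0.62294 <1
  x=-2.504: |R|=0.53998 <1
  x=-1.753: |R|=0.21884 <1
  x=-4.566: |R|=1.13215 >1
  x=-4.074: |R|=1.01833 >1
  x=-4.051: |R|=1.01267 >1
Interval (-4.0000, 0).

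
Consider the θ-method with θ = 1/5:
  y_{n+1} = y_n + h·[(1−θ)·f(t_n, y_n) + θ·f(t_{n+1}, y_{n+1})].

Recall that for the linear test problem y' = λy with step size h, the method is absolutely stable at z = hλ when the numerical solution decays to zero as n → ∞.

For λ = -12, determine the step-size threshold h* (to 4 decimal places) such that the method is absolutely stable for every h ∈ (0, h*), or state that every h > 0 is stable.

On y'=λy, z=hλ:
  y_{n+1} = y_n + z·[4/5·y_n + 1/5·y_{n+1}] ⇒ (1 − 1/5z)y_{n+1} = (1 + 4/5z)y_n
  ⇒ R(z) = (1 + 4/5z)/(1 − 1/5z).

Find x<0 with |R(x)|<1.
x=-1.39: |R|=0.0876
R=−1: 1+4/5x = −1+1/5x ⇒ -3/5x=2 ⇒ x=2/(-3/5)=-3.3333
Confirm numerically:
  x=-3.124: |R|=0.92270 <1
  x=-3.061: |R|=0.89865 <1
  x=-2.482: |R|=0.65865 <1
  x=-3.771: |R|=1.14970 >1
  x=-3.389: |R|=1.01991 >1
  x=-3.368: |R|=1.01243 >1
Stable set (-3.3333, 0).

(-3.3333,0); λ=-12 ⇒ h* = (10/3)/12 = 0.2778.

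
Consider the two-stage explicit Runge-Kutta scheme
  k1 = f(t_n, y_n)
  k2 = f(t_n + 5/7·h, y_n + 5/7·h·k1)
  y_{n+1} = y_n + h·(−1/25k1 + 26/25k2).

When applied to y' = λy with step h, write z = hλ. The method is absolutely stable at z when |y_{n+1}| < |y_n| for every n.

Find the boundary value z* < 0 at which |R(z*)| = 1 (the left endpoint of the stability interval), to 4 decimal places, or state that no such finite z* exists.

left endpoint -1.3462.

Set f=λy, z=hλ:
  k1=λy_n ⇒ h·k1=z·y_n;  k2=λ(1+5/7z)y_n ⇒ h·k2=z(1+5/7z)y_n
  y_{n+1}/y_n = 1 − 1/25z + 26/25z(1+5/7z) = 1 + z + 26/35z²
  so R(z) = 1 + z + 26/35z².

Boundary: |R(x)|=1, x<0.
x=-1.24: |R|=0.9022
R=1: x+26/35x²=0 ⇒ x=−35/26=-1.3462; min R=1−1/(4·26/35)=0.6635>−1
Confirm numerically:
  x=-1.252: |R|=0.91243 <1
  x=-1.245: |R|=0.90645 <1
  x=-1.216: |R|=0.88243 <1
  x=-0.953: |R|=0.72167 <1
  x=-1.833: |R|=1.66292 >1
  x=-1.743: |R|=1.51384 >1
  x=-1.449: |R|=1.11070 >1
Interval (-1.3462, 0).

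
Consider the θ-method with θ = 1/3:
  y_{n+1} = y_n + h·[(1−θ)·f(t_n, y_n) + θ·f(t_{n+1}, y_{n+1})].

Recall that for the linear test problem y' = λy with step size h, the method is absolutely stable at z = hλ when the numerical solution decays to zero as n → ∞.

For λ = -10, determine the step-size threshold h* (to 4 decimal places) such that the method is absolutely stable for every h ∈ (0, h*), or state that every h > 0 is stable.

Set f=λy, z=hλ:
  y_{n+1} = y_n + z·[2/3·y_n + 1/3·y_{n+1}] ⇒ (1 − 1/3z)y_{n+1} = (1 + 2/3z)y_n
  so R(z) = (1 + 2/3z)/(1 − 1/3z).

Solve |R(x)|<1 on ℝ⁻.
x=-1.27: |R|=0.1077
R=−1: 1+2/3x = −1+1/3x ⇒ -1/3x=2 ⇒ x=2/(-1/3)=-6.0000
Confirm numerically:
  x=-5.791: |R|=0.97623 <1
  x=-5.066: |R|=0.88421 <1
  x=-3.628: |R|=0.64212 <1
  x=-6.572: |R|=1.05976 >1
  x=-6.519: |R|=1.05452 >1
  x=-6.258: |R|=1.02787 >1
Interval (-6.0000, 0).

(-6.0000,0); λ=-10 ⇒ h* = (6)/10 = 0.6000.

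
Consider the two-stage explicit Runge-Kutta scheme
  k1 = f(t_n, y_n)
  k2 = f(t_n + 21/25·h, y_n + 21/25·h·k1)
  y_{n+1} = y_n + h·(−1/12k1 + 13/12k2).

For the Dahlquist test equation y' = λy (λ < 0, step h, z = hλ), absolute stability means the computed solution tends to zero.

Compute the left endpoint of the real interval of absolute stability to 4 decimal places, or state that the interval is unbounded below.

left endpoint -1.0989.

With y'=λy (z=hλ):
  k1=λy_n ⇒ h·k1=z·y_n;  k2=λ(1+21/25z)y_n ⇒ h·k2=z(1+21/25z)y_n
  y_{n+1}/y_n = 1 − 1/12z + 13/12z(1+21/25z) = 1 + z + 91/100z²
  Hence R(z) = 1 + z + 91/100z².

Find x<0 with |R(x)|<1.
x=-1.57: |R|=1.6731
R=1: x+91/100x²=0 ⇒ x=−100/91=-1.0989; min R=1−1/(4·91/100)=0.7253>−1
Confirm numerically:
  x=-1.074: |R|=0.97566 <1
  x=-0.918: |R|=0.84888 <1
  x=-0.899: |R|=0.83646 <1
  x=-0.620: |R|=0.72980 <1
  x=-1.520: |R|=1.58246 >1
  x=-1.428: |R|=1.42766 >1
  x=-1.251: |R|=1.17315 >1
Interval (-1.0989, 0).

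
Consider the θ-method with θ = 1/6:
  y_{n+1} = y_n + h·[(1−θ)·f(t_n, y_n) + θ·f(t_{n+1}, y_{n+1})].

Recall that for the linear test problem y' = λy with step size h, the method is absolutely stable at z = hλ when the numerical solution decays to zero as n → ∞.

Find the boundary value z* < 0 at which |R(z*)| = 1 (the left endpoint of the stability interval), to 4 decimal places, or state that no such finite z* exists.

left endpoint -3.0000.

Set f=λy, z=hλ:
  y_{n+1} = y_n + z·[5/6·y_n + 1/6·y_{n+1}] ⇒ (1 − 1/6z)y_{n+1} = (1 + 5/6z)y_n
  R(z) = (1 + 5/6z)/(1 − 1/6z).

Solve |R(x)|<1 on ℝ⁻.
x=-1.18: |R|=0.0139
R=−1: 1+5/6x = −1+1/6x ⇒ -2/3x=2 ⇒ x=2/(-2/3)=-3.0000
Confirm numerically:
  x=-2.737: |R|=0.87959 <1
  x=-1.606: |R|=0.26689 <1
  x=-1.394: |R|=0.13119 <1
  x=-3.548: |R|=1.22958 >1
  x=-3.303: |R|=1.13028 >1
  x=-3.288: |R|=1.12403 >1
So |R|<1 on (-3.0000, 0).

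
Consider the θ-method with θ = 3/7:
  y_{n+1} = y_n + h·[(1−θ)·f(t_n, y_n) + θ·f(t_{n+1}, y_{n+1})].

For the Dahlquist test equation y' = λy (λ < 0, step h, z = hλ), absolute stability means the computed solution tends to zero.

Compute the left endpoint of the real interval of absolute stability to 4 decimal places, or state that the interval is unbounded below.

Test eqn y'=λy, z=hλ:
  y_{n+1} = y_n + z·[4/7·y_n + 3/7·y_{n+1}] ⇒ (1 − 3/7z)y_{n+1} = (1 + 4/7z)y_n
  R(z) = (1 + 4/7z)/(1 − 3/7z).

Boundary: |R(x)|=1, x<0.
x=-0.45: |R|=0.6228
R=−1: 1+4/7x = −1+3/7x ⇒ -1/7x=2 ⇒ x=2/(-1/7)=-14.0000
Confirm numerically:
  x=-13.281: |R|=0.98465 <1
  x=-11.711: |R|=0.94567 <1
  x=-6.796: |R|=0.73697 <1
  x=-6.118: |R|=0.68912 <1
  x=-14.467: |R|=1.00927 >1
  x=-14.180: |R|=1.00363 >1
Interval (-14.0000, 0).

z* = -14.0000.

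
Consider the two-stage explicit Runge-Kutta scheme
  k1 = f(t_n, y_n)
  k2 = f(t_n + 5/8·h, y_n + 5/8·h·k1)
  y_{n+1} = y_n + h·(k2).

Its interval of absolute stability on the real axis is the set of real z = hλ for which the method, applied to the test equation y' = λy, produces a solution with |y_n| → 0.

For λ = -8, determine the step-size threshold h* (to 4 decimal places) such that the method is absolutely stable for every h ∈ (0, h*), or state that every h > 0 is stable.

On y'=λy, z=hλ:
  k1=λy_n ⇒ h·k1=z·y_n;  k2=λ(1+5/8z)y_n ⇒ h·k2=z(1+5/8z)y_n
  y_{n+1}/y_n = 1 + z(1+5/8z) = 1 + z + 5/8z²
  R(z) = 1 + z + 5/8z².

Boundary: |R(x)|=1, x<0.
x=-1.44: |R|=0.8560
R=1: x+5/8x²=0 ⇒ x=−8/5=-1.6000; min R=1−1/(4·5/8)=0.6000>−1
Confirm numerically:
  x=-1.043: |R|=0.63691 <1
  x=-0.951: |R|=0.61425 <1
  x=-0.928: |R|=0.61024 <1
  x=-1.972: |R|=1.45849 >1
  x=-1.691: |R|=1.09618 >1
  x=-1.634: |R|=1.03472 >1
Interval (-1.6000, 0).

(-1.6000,0); λ=-8 ⇒ h* = (8/5)/8 = 0.2000.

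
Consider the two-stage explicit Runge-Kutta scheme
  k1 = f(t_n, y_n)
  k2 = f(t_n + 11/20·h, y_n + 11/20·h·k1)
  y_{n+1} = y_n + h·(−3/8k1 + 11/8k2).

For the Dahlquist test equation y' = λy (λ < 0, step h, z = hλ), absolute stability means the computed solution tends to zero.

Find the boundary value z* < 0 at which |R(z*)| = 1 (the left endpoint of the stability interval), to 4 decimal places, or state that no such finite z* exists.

z* = -1.3223.

With y'=λy (z=hλ):
  k1=λy_n ⇒ h·k1=z·y_n;  k2=λ(1+11/20z)y_n ⇒ h·k2=z(1+11/20z)y_n
  y_{n+1}/y_n = 1 − 3/8z + 11/8z(1+11/20z) = 1 + z + 121/160z²
  Hence R(z) = 1 + z + 121/160z².

Solve |R(x)|<1 on ℝ⁻.
x=-1.51: |R|=1.2143
R=1: x+121/160x²=0 ⇒ x=−160/121=-1.3223; min R=1−1/(4·121/160)=0.6694>−1
Confirm numerically:
  x=-1.159: |R|=0.85686 <1
  x=-0.795: |R|=0.68297 <1
  x=-0.657: |R|=0.66943 <1
  x=-1.721: |R|=1.51889 >1
  x=-1.661: |R|=1.42543 >1
Stable set (-1.3223, 0).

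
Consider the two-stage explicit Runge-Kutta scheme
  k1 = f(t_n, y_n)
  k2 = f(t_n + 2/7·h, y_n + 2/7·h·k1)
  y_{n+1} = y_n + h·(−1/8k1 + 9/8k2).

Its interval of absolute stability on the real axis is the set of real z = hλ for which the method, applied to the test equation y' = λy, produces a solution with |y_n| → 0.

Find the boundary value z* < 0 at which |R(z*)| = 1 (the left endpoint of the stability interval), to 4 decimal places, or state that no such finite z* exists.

On y'=λy, z=hλ:
  k1=λy_n ⇒ h·k1=z·y_n;  k2=λ(1+2/7z)y_n ⇒ h·k2=z(1+2/7z)y_n
  y_{n+1}/y_n = 1 − 1/8z + 9/8z(1+2/7z) = 1 + z + 9/28z²
  so R(z) = 1 + z + 9/28z².

Find x<0 with |R(x)|<1.
x=-1.25: |R|=0.2522
R=1: x+9/28x²=0 ⇒ x=−28/9=-3.1111; min R=1−1/(4·9/28)=0.2222>−1
Confirm numerically:
  x=-1.577: |R|=0.22237 <1
  x=-1.453: |R|=0.22560 <1
  x=-1.335: |R|=0.23786 <1
  x=-1.315: |R|=0.24082 <1
  x=-3.519: |R|=1.46137 >1
  x=-3.486: |R|=1.42006 >1
  x=-3.242: |R|=1.13640 >1
So |R|<1 on (-3.1111, 0).

left endpoint -3.1111.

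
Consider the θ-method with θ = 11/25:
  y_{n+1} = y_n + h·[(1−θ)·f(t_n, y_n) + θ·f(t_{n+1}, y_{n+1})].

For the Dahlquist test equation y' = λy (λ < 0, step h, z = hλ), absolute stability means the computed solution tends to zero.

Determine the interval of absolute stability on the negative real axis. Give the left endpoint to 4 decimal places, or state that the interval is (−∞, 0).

Set f=λy, z=hλ:
  y_{n+1} = y_n + z·[14/25·y_n + 11/25·y_{n+1}] ⇒ (1 − 11/25z)y_{n+1} = (1 + 14/25z)y_n
  Hence R(z) = (1 + 14/25z)/(1 − 11/25z).

Solve |R(x)|<1 on ℝ⁻.
x=-1.23: |R|=0.2019
R=−1: 1+14/25x = −1+11/25x ⇒ -3/25x=2 ⇒ x=2/(-3/25)=-16.6667
Confirm numerically:
  x=-14.450: |R|=0.96385 <1
  x=-7.878: |R|=0.76387 <1
  x=-7.468: |R|=0.74245 <1
  x=-17.073: |R|=1.00573 >1
  x=-16.910: |R|=1.00346 >1
  x=-16.906: |R|=1.00340 >1
Stable set (-16.6667, 0).

z∈(-16.6667,0).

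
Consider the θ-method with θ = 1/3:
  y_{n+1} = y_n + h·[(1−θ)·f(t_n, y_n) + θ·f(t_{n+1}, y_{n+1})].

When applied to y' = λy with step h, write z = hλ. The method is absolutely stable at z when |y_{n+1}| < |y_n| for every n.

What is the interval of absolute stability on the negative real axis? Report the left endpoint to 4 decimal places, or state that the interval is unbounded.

z∈(-6.0000,0).

Set f=λy, z=hλ:
  y_{n+1} = y_n + z·[2/3·y_n + 1/3·y_{n+1}] ⇒ (1 − 1/3z)y_{n+1} = (1 + 2/3z)y_n
  ⇒ R(z) = (1 + 2/3z)/(1 − 1/3z).

Boundary: |R(x)|=1, x<0.
x=-0.93: |R|=0.2901
R=−1: 1+2/3x = −1+1/3x ⇒ -1/3x=2 ⇒ x=2/(-1/3)=-6.0000
Confirm numerically:
  x=-4.191: |R|=0.74844 <1
  x=-4.015: |R|=0.71703 <1
  x=-3.966: |R|=0.70801 <1
  x=-3.358: |R|=0.58446 <1
  x=-6.569: |R|=1.05946 >1
  x=-6.330: |R|=1.03537 >1
Interval (-6.0000, 0).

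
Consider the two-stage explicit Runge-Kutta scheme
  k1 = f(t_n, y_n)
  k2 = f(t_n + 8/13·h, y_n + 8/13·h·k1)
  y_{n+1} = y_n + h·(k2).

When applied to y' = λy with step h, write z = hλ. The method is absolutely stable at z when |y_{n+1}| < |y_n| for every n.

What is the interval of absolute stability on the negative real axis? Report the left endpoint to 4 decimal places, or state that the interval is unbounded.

With y'=λy (z=hλ):
  k1=λy_n ⇒ h·k1=z·y_n;  k2=λ(1+8/13z)y_n ⇒ h·k2=z(1+8/13z)y_n
  y_{n+1}/y_n = 1 + z(1+8/13z) = 1 + z + 8/13z²
  ⇒ R(z) = 1 + z + 8/13z².

Find x<0 with |R(x)|<1.
x=-0.31: |R|=0.7491
R=1: x+8/13x²=0 ⇒ x=−13/8=-1.6250; min R=1−1/(4·8/13)=0.5938>−1
Confirm numerically:
  x=-1.546: |R|=0.92484 <1
  x=-1.527: |R|=0.90791 <1
  x=-1.252: |R|=0.71262 <1
  x=-0.695: |R|=0.60225 <1
  x=-2.207: |R|=1.79045 >1
  x=-2.198: |R|=1.77505 >1
  x=-1.686: |R|=1.06329 >1
Stable set (-1.6250, 0).

z∈(-1.6250,0).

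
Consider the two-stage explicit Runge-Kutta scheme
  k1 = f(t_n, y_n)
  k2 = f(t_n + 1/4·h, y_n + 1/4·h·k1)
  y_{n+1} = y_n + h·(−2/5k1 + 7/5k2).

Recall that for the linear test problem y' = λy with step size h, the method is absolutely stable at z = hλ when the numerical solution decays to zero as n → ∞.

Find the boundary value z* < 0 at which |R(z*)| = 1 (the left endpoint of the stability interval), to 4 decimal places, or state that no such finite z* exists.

With y'=λy (z=hλ):
  k1=λy_n ⇒ h·k1=z·y_n;  k2=λ(1+1/4z)y_n ⇒ h·k2=z(1+1/4z)y_n
  y_{n+1}/y_n = 1 − 2/5z + 7/5z(1+1/4z) = 1 + z + 7/20z²
  R(z) = 1 + z + 7/20z².

Boundary: |R(x)|=1, x<0.
x=-0.32: |R|=0.7158
R=1: x+7/20x²=0 ⇒ x=−20/7=-2.8571; min R=1−1/(4·7/20)=0.2857>−1
Confirm numerically:
  x=-2.069: |R|=0.42927 <1
  x=-1.730: |R|=0.31751 <1
  x=-1.563: |R|=0.29204 <1
  x=-3.389: |R|=1.63086 >1
  x=-2.907: |R|=1.05073 >1
Interval (-2.8571, 0).

z* = -2.8571.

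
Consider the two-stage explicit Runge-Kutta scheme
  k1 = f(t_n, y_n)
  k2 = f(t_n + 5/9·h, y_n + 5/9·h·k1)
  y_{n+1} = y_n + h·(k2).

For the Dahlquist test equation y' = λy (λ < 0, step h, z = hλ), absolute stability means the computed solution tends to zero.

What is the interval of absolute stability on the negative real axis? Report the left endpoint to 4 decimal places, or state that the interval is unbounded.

On y'=λy, z=hλ:
  k1=λy_n ⇒ h·k1=z·y_n;  k2=λ(1+5/9z)y_n ⇒ h·k2=z(1+5/9z)y_n
  y_{n+1}/y_n = 1 + z(1+5/9z) = 1 + z + 5/9z²
  so R(z) = 1 + z + 5/9z².

Boundary: |R(x)|=1, x<0.
x=-1.11: |R|=0.5745
R=1: x+5/9x²=0 ⇒ x=−9/5=-1.8000; min R=1−1/(4·5/9)=0.5500>−1
Confirm numerically:
  x=-1.751: |R|=0.95233 <1
  x=-1.502: |R|=0.75134 <1
  x=-1.050: |R|=0.56250 <1
  x=-0.795: |R|=0.55612 <1
  x=-2.388: |R|=1.78008 >1
  x=-2.067: |R|=1.30661 >1
So |R|<1 on (-1.8000, 0).

z∈(-1.8000,0).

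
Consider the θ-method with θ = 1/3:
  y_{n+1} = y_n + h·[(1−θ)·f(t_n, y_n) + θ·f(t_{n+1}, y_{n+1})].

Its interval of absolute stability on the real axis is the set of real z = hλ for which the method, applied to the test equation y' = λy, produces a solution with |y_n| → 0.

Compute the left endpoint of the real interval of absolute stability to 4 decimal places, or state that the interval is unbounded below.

Set f=λy, z=hλ:
  y_{n+1} = y_n + z·[2/3·y_n + 1/3·y_{n+1}] ⇒ (1 − 1/3z)y_{n+1} = (1 + 2/3z)y_n
  so R(z) = (1 + 2/3z)/(1 − 1/3z).

Need |R(x)|<1, x<0.
x=-0.9: |R|=0.3077
R=−1: 1+2/3x = −1+1/3x ⇒ -1/3x=2 ⇒ x=2/(-1/3)=-6.0000
Confirm numerically:
  x=-5.774: |R|=0.97424 <1
  x=-4.950: |R|=0.86792 <1
  x=-4.423: |R|=0.78755 <1
  x=-6.524: |R|=1.05502 >1
  x=-6.461: |R|=1.04873 >1
  x=-6.212: |R|=1.02301 >1
Stable set (-6.0000, 0).

z* = -6.0000.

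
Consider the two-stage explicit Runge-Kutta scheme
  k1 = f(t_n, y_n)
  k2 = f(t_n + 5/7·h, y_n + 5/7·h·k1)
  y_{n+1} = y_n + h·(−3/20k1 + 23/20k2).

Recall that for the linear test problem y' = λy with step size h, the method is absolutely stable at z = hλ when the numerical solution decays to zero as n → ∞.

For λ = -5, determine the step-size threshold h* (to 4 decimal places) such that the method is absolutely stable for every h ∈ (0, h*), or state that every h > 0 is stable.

(-1.2174,0); λ=-5 ⇒ h* = (28/23)/5 = 0.2435.

Test eqn y'=λy, z=hλ:
  k1=λy_n ⇒ h·k1=z·y_n;  k2=λ(1+5/7z)y_n ⇒ h·k2=z(1+5/7z)y_n
  y_{n+1}/y_n = 1 − 3/20z + 23/20z(1+5/7z) = 1 + z + 23/28z²
  ⇒ R(z) = 1 + z + 23/28z².

Need |R(x)|<1, x<0.
x=-1.3: |R|=1.0882
R=1: x+23/28x²=0 ⇒ x=−28/23=-1.2174; min R=1−1/(4·23/28)=0.6957>−1
Confirm numerically:
  x=-1.101: |R|=0.89474 <1
  x=-0.723: |R|=0.70638 <1
  x=-0.572: |R|=0.69676 <1
  x=-1.623: |R|=1.54075 >1
  x=-1.468: |R|=1.30220 >1
  x=-1.275: |R|=1.06033 >1
So |R|<1 on (-1.2174, 0).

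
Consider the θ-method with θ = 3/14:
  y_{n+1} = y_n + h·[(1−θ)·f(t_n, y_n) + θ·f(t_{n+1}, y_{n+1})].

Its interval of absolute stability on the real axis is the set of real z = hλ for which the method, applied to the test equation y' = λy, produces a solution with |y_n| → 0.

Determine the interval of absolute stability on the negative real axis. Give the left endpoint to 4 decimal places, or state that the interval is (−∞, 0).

Test eqn y'=λy, z=hλ:
  y_{n+1} = y_n + z·[11/14·y_n + 3/14·y_{n+1}] ⇒ (1 − 3/14z)y_{n+1} = (1 + 11/14z)y_n
  R(z) = (1 + 11/14z)/(1 − 3/14z).

Boundary: |R(x)|=1, x<0.
x=-1.72: |R|=0.2568
R=−1: 1+11/14x = −1+3/14x ⇒ -4/7x=2 ⇒ x=2/(-4/7)=-3.5000
Confirm numerically:
  x=-3.249: |R|=0.91544 <1
  x=-3.172: |R|=0.88842 <1
  x=-2.996: |R|=0.82460 <1
  x=-1.457: |R|=0.11034 <1
  x=-4.056: |R|=1.16998 >1
  x=-3.992: |R|=1.15152 >1
Interval (-3.5000, 0).

z∈(-3.5000,0).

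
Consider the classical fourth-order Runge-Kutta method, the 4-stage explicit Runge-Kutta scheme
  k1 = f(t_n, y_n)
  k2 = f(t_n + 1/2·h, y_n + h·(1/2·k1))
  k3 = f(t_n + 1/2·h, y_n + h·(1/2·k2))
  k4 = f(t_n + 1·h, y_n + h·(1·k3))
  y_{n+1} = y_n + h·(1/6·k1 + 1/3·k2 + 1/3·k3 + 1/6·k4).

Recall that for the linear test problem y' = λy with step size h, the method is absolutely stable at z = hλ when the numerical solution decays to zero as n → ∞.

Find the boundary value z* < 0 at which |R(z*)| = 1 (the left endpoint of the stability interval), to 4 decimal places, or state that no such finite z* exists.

z* = -2.7853.

With y'=λy (z=hλ):
  order 4, 4-stage ⇒ R(z)=1+z+z^2/2+z^3/6+z^4/24
  (e.g. R(-0.92)=0.40327, |R|=0.40327)

Need |R(x)|<1, x<0.
x=-0.92: |R|=0.4033
|R(-2.16)|=0.4002 |R(-2.14)|=0.3903 |R(-0.91)|=0.4070
Bisect:
  x_lo=-3.4304 |R|=2.4953  x_hi=-0.1215 |R|=0.8856
  mid=-1.77594 |R|=0.28198 →hi
  mid=-2.60316 |R|=0.75837 →hi
  mid=-3.01676 |R|=1.40888 →lo
  mid=-2.80996 |R|=1.03783 →lo
  mid=-2.70656 |R|=0.88764 →hi
  mid=-2.75826 |R|=0.96000 →hi
  mid=-2.78411 |R|=0.99822 →hi
  mid=-2.79703 |R|=1.01785 →lo
  ...
  [-2.78532,-2.78512] ⇒ x*=-2.7853
Interval (-2.7853, 0).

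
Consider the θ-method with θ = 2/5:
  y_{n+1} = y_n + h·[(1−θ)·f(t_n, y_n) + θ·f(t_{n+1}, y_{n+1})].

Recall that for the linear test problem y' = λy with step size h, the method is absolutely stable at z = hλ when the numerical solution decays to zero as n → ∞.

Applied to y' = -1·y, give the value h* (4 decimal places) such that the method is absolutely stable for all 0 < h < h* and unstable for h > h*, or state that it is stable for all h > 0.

(-10.0000,0); λ=-1 ⇒ h* = (10)/1 = 10.0000.

On y'=λy, z=hλ:
  y_{n+1} = y_n + z·[3/5·y_n + 2/5·y_{n+1}] ⇒ (1 − 2/5z)y_{n+1} = (1 + 3/5z)y_n
  Hence R(z) = (1 + 3/5z)/(1 − 2/5z).

Find x<0 with |R(x)|<1.
x=-1.45: |R|=0.0823
R=−1: 1+3/5x = −1+2/5x ⇒ -1/5x=2 ⇒ x=2/(-1/5)=-10.0000
Confirm numerically:
  x=-9.576: |R|=0.98244 <1
  x=-5.456: |R|=0.71443 <1
  x=-5.385: |R|=0.70736 <1
  x=-10.199: |R|=1.00784 >1
  x=-10.166: |R|=1.00655 >1
  x=-10.144: |R|=1.00569 >1
So |R|<1 on (-10.0000, 0).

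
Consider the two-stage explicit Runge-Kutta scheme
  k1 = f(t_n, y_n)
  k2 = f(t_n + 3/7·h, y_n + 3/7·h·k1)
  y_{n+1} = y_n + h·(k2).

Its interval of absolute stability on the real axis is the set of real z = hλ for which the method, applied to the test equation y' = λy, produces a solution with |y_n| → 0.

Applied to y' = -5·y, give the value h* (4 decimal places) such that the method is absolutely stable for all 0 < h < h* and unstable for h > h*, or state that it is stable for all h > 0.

On y'=λy, z=hλ:
  k1=λy_n ⇒ h·k1=z·y_n;  k2=λ(1+3/7z)y_n ⇒ h·k2=z(1+3/7z)y_n
  y_{n+1}/y_n = 1 + z(1+3/7z) = 1 + z + 3/7z²
  ⇒ R(z) = 1 + z + 3/7z².

Solve |R(x)|<1 on ℝ⁻.
x=-0.88: |R|=0.4519
R=1: x+3/7x²=0 ⇒ x=−7/3=-2.3333; min R=1−1/(4·3/7)=0.4167>−1
Confirm numerically:
  x=-2.037: |R|=0.74130 <1
  x=-1.582: |R|=0.49060 <1
  x=-1.175: |R|=0.41670 <1
  x=-2.483: |R|=1.15927 >1
  x=-2.457: |R|=1.13022 >1
So |R|<1 on (-2.3333, 0).

(-2.3333,0); λ=-5 ⇒ h* = (7/3)/5 = 0.4667.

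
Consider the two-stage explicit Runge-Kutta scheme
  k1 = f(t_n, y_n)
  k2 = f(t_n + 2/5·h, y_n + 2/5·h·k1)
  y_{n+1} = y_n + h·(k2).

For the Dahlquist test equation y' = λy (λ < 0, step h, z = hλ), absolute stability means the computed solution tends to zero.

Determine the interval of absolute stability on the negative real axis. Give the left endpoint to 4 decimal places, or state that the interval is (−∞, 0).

With y'=λy (z=hλ):
  k1=λy_n ⇒ h·k1=z·y_n;  k2=λ(1+2/5z)y_n ⇒ h·k2=z(1+2/5z)y_n
  y_{n+1}/y_n = 1 + z(1+2/5z) = 1 + z + 2/5z²
  so R(z) = 1 + z + 2/5z².

Need |R(x)|<1, x<0.
x=-1.3: |R|=0.3760
R=1: x+2/5x²=0 ⇒ x=−5/2=-2.5000; min R=1−1/(4·2/5)=0.3750>−1
Confirm numerically:
  x=-1.705: |R|=0.45781 <1
  x=-1.382: |R|=0.38197 <1
  x=-1.336: |R|=0.37796 <1
  x=-2.990: |R|=1.58604 >1
  x=-2.889: |R|=1.44953 >1
  x=-2.673: |R|=1.18497 >1
So |R|<1 on (-2.5000, 0).

(-2.5000, 0).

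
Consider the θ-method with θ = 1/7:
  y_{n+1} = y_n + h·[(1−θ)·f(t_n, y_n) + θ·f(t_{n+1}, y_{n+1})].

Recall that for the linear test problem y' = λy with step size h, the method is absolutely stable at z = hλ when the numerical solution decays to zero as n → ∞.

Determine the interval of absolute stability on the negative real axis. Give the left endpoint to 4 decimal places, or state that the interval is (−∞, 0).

(-2.8000, 0).

With y'=λy (z=hλ):
  y_{n+1} = y_n + z·[6/7·y_n + 1/7·y_{n+1}] ⇒ (1 − 1/7z)y_{n+1} = (1 + 6/7z)y_n
  R(z) = (1 + 6/7z)/(1 − 1/7z).

Boundary: |R(x)|=1, x<0.
x=-0.73: |R|=0.3389
R=−1: 1+6/7x = −1+1/7x ⇒ -5/7x=2 ⇒ x=2/(-5/7)=-2.8000
Confirm numerically:
  x=-2.763: |R|=0.98105 <1
  x=-2.582: |R|=0.88625 <1
  x=-2.472: |R|=0.82686 <1
  x=-1.886: |R|=0.48571 <1
  x=-3.069: |R|=1.13358 >1
  x=-2.929: |R|=1.06496 >1
Stable set (-2.8000, 0).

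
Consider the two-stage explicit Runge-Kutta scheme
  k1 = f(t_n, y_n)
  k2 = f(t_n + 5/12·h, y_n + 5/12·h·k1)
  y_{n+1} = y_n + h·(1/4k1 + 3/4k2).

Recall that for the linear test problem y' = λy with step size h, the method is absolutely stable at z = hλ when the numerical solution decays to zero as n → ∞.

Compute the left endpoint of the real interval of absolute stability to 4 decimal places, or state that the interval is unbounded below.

Set f=λy, z=hλ:
  k1=λy_n ⇒ h·k1=z·y_n;  k2=λ(1+5/12z)y_n ⇒ h·k2=z(1+5/12z)y_n
  y_{n+1}/y_n = 1 + 1/4z + 3/4z(1+5/12z) = 1 + z + 5/16z²
  ⇒ R(z) = 1 + z + 5/16z².

Boundary: |R(x)|=1, x<0.
x=-1.09: |R|=0.2813
R=1: x+5/16x²=0 ⇒ x=−16/5=-3.2000; min R=1−1/(4·5/16)=0.2000>−1
Confirm numerically:
  x=-2.430: |R|=0.41528 <1
  x=-2.220: |R|=0.32013 <1
  x=-1.578: |R|=0.20015 <1
  x=-3.785: |R|=1.69195 >1
  x=-3.746: |R|=1.63916 >1
Stable set (-3.2000, 0).

z* = -3.2000.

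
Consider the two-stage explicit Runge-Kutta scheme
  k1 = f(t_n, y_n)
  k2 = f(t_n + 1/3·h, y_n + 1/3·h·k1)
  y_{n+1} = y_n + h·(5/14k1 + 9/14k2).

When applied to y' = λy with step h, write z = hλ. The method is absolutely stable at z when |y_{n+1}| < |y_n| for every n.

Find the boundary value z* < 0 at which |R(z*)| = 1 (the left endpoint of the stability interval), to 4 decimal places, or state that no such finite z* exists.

z* = -4.6667.

On y'=λy, z=hλ:
  k1=λy_n ⇒ h·k1=z·y_n;  k2=λ(1+1/3z)y_n ⇒ h·k2=z(1+1/3z)y_n
  y_{n+1}/y_n = 1 + 5/14z + 9/14z(1+1/3z) = 1 + z + 3/14z²
  Hence R(z) = 1 + z + 3/14z².

Need |R(x)|<1, x<0.
x=-1.2: |R|=0.1086
R=1: x+3/14x²=0 ⇒ x=−14/3=-4.6667; min R=1−1/(4·3/14)=-0.1667>−1
Confirm numerically:
  x=-4.517: |R|=0.85513 <1
  x=-4.295: |R|=0.65793 <1
  x=-3.526: |R|=0.13814 <1
  x=-2.213: |R|=0.16356 <1
  x=-5.172: |R|=1.56005 >1
  x=-4.912: |R|=1.25823 >1
  x=-4.848: |R|=1.18838 >1
So |R|<1 on (-4.6667, 0).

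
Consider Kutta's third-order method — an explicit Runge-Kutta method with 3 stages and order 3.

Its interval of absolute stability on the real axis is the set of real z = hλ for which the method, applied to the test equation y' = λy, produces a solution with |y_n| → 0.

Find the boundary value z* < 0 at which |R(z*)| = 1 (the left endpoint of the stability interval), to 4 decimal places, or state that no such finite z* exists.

left endpoint -2.5127.

With y'=λy (z=hλ):
  order 3, 3-stage ⇒ R(z)=1+z+z^2/2+z^3/6
  (e.g. R(-0.97)=0.34834, |R|=0.34834)

Need |R(x)|<1, x<0.
x=-0.97: |R|=0.3483
|R(-1.76)|=0.1198 |R(-0.75)|=0.4609 |R(-0.6)|=0.5440
Bisect:
  x_lo=-2.8359 |R|=1.6160  x_hi=-0.2054 |R|=0.8142
  mid=-1.52066 |R|=0.04948 →hi
  mid=-2.17829 |R|=0.52846 →hi
  mid=-2.50710 |R|=0.99075 →hi
  mid=-2.67151 |R|=1.28078 →lo
  mid=-2.58931 |R|=1.13039 →lo
  mid=-2.54821 |R|=1.05926 →lo
  mid=-2.52766 |R|=1.02468 →lo
  mid=-2.51738 |R|=1.00764 →lo
  mid=-2.51224 |R|=0.99917 →hi
  ...
  [-2.51288,-2.51272] ⇒ x*=-2.5127
So |R|<1 on (-2.5127, 0).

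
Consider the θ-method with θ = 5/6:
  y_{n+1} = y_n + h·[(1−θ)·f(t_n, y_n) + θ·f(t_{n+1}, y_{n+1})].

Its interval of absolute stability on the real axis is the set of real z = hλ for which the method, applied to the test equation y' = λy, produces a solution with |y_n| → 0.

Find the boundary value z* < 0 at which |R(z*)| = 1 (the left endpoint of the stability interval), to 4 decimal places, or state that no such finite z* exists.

Set f=λy, z=hλ:
  y_{n+1} = y_n + z·[1/6·y_n + 5/6·y_{n+1}] ⇒ (1 − 5/6z)y_{n+1} = (1 + 1/6z)y_n
  R(z) = (1 + 1/6z)/(1 − 5/6z).

Boundary: |R(x)|=1, x<0.
x=-1.58: |R|=0.3180
x=-2: |R|=0.2500
x=-10: |R|=0.0714
x=-100: |R|=0.1858
θ=5/6≥1/2 ⇒ |1+1/6x|<|1−5/6x| ∀x<0 ⇒ interval (−∞,0).

unbounded; (−∞, 0).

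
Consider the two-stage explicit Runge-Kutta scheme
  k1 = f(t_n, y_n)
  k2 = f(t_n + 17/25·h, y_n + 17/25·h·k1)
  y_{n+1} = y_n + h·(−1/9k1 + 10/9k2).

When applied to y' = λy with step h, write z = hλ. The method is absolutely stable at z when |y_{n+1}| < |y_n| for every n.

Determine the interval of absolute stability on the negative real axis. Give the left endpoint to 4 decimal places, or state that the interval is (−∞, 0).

(-1.3235, 0).

Test eqn y'=λy, z=hλ:
  k1=λy_n ⇒ h·k1=z·y_n;  k2=λ(1+17/25z)y_n ⇒ h·k2=z(1+17/25z)y_n
  y_{n+1}/y_n = 1 − 1/9z + 10/9z(1+17/25z) = 1 + z + 34/45z²
  ⇒ R(z) = 1 + z + 34/45z².

Boundary: |R(x)|=1, x<0.
x=-1.78: |R|=1.6139
R=1: x+34/45x²=0 ⇒ x=−45/34=-1.3235; min R=1−1/(4·34/45)=0.6691>−1
Confirm numerically:
  x=-1.294: |R|=0.97113 <1
  x=-1.205: |R|=0.89209 <1
  x=-1.029: |R|=0.77101 <1
  x=-0.696: |R|=0.67000 <1
  x=-1.800: |R|=1.64800 >1
  x=-1.368: |R|=1.04596 >1
  x=-1.361: |R|=1.03853 >1
Interval (-1.3235, 0).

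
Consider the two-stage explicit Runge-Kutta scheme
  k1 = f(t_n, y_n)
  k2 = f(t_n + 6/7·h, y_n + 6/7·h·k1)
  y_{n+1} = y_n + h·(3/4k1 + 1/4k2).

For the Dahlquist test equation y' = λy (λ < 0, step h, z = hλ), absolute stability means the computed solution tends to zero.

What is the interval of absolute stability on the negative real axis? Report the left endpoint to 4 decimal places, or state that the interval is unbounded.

z∈(-4.6667,0).

On y'=λy, z=hλ:
  k1=λy_n ⇒ h·k1=z·y_n;  k2=λ(1+6/7z)y_n ⇒ h·k2=z(1+6/7z)y_n
  y_{n+1}/y_n = 1 + 3/4z + 1/4z(1+6/7z) = 1 + z + 3/14z²
  Hence R(z) = 1 + z + 3/14z².

Need |R(x)|<1, x<0.
x=-0.33: |R|=0.6933
R=1: x+3/14x²=0 ⇒ x=−14/3=-4.6667; min R=1−1/(4·3/14)=-0.1667>−1
Confirm numerically:
  x=-4.135: |R|=0.52891 <1
  x=-3.978: |R|=0.41296 <1
  x=-3.410: |R|=0.08174 <1
  x=-2.243: |R|=0.16492 <1
  x=-4.882: |R|=1.22527 >1
  x=-4.794: |R|=1.13081 >1
  x=-4.738: |R|=1.07242 >1
Stable set (-4.6667, 0).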